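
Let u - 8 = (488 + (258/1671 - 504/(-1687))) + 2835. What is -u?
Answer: -447204277/134237 ≈ -3331.5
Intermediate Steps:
u = 447204277/134237 (u = 8 + ((488 + (258/1671 - 504/(-1687))) + 2835) = 8 + ((488 + (258*(1/1671) - 504*(-1/1687))) + 2835) = 8 + ((488 + (86/557 + 72/241)) + 2835) = 8 + ((488 + 60830/134237) + 2835) = 8 + (65568486/134237 + 2835) = 8 + 446130381/134237 = 447204277/134237 ≈ 3331.5)
-u = -1*447204277/134237 = -447204277/134237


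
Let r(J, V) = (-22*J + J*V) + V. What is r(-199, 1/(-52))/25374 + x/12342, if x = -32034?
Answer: -3287918597/1357052268 ≈ -2.4228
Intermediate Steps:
r(J, V) = V - 22*J + J*V
r(-199, 1/(-52))/25374 + x/12342 = (1/(-52) - 22*(-199) - 199/(-52))/25374 - 32034/12342 = (-1/52 + 4378 - 199*(-1/52))*(1/25374) - 32034*1/12342 = (-1/52 + 4378 + 199/52)*(1/25374) - 5339/2057 = (113927/26)*(1/25374) - 5339/2057 = 113927/659724 - 5339/2057 = -3287918597/1357052268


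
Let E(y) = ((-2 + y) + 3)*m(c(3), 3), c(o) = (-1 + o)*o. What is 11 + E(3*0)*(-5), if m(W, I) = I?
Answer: -4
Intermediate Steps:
c(o) = o*(-1 + o)
E(y) = 3 + 3*y (E(y) = ((-2 + y) + 3)*3 = (1 + y)*3 = 3 + 3*y)
11 + E(3*0)*(-5) = 11 + (3 + 3*(3*0))*(-5) = 11 + (3 + 3*0)*(-5) = 11 + (3 + 0)*(-5) = 11 + 3*(-5) = 11 - 15 = -4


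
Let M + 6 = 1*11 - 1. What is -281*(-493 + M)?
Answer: 137409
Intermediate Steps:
M = 4 (M = -6 + (1*11 - 1) = -6 + (11 - 1) = -6 + 10 = 4)
-281*(-493 + M) = -281*(-493 + 4) = -281*(-489) = 137409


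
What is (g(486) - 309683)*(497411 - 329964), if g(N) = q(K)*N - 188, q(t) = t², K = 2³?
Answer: -46678697849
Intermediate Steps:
K = 8
g(N) = -188 + 64*N (g(N) = 8²*N - 188 = 64*N - 188 = -188 + 64*N)
(g(486) - 309683)*(497411 - 329964) = ((-188 + 64*486) - 309683)*(497411 - 329964) = ((-188 + 31104) - 309683)*167447 = (30916 - 309683)*167447 = -278767*167447 = -46678697849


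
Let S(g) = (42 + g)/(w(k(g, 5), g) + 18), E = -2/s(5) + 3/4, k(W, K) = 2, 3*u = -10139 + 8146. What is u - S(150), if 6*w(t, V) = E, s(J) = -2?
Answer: -888751/1317 ≈ -674.83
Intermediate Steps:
u = -1993/3 (u = (-10139 + 8146)/3 = (1/3)*(-1993) = -1993/3 ≈ -664.33)
E = 7/4 (E = -2/(-2) + 3/4 = -2*(-1/2) + 3*(1/4) = 1 + 3/4 = 7/4 ≈ 1.7500)
w(t, V) = 7/24 (w(t, V) = (1/6)*(7/4) = 7/24)
S(g) = 1008/439 + 24*g/439 (S(g) = (42 + g)/(7/24 + 18) = (42 + g)/(439/24) = (42 + g)*(24/439) = 1008/439 + 24*g/439)
u - S(150) = -1993/3 - (1008/439 + (24/439)*150) = -1993/3 - (1008/439 + 3600/439) = -1993/3 - 1*4608/439 = -1993/3 - 4608/439 = -888751/1317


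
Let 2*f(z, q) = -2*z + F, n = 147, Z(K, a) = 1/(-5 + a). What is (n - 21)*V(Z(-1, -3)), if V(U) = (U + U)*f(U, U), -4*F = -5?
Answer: -189/8 ≈ -23.625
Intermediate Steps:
F = 5/4 (F = -1/4*(-5) = 5/4 ≈ 1.2500)
f(z, q) = 5/8 - z (f(z, q) = (-2*z + 5/4)/2 = (5/4 - 2*z)/2 = 5/8 - z)
V(U) = 2*U*(5/8 - U) (V(U) = (U + U)*(5/8 - U) = (2*U)*(5/8 - U) = 2*U*(5/8 - U))
(n - 21)*V(Z(-1, -3)) = (147 - 21)*((5 - 8/(-5 - 3))/(4*(-5 - 3))) = 126*((1/4)*(5 - 8/(-8))/(-8)) = 126*((1/4)*(-1/8)*(5 - 8*(-1/8))) = 126*((1/4)*(-1/8)*(5 + 1)) = 126*((1/4)*(-1/8)*6) = 126*(-3/16) = -189/8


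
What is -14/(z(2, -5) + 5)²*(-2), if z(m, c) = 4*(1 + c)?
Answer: 28/121 ≈ 0.23141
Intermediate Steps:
z(m, c) = 4 + 4*c
-14/(z(2, -5) + 5)²*(-2) = -14/((4 + 4*(-5)) + 5)²*(-2) = -14/((4 - 20) + 5)²*(-2) = -14/(-16 + 5)²*(-2) = -14/((-11)²)*(-2) = -14/121*(-2) = 28/121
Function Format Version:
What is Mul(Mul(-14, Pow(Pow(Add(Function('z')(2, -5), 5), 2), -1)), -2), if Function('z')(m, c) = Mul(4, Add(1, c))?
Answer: Rational(28, 121) ≈ 0.23141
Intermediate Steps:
Function('z')(m, c) = Add(4, Mul(4, c))
Mul(Mul(-14, Pow(Pow(Add(Function('z')(2, -5), 5), 2), -1)), -2) = Mul(Mul(-14, Pow(Pow(Add(Add(4, Mul(4, -5)), 5), 2), -1)), -2) = Mul(Mul(-14, Pow(Pow(Add(Add(4, -20), 5), 2), -1)), -2) = Mul(Mul(-14, Pow(Pow(Add(-16, 5), 2), -1)), -2) = Mul(Mul(-14, Pow(Pow(-11, 2), -1)), -2) = Mul(Mul(-14, Pow(121, -1)), -2) = Mul(Mul(-14, Rational(1, 121)), -2) = Mul(Rational(-14, 121), -2) = Rational(28, 121)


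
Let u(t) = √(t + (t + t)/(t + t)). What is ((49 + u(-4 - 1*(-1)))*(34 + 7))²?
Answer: 4032719 + 164738*I*√2 ≈ 4.0327e+6 + 2.3297e+5*I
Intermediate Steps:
u(t) = √(1 + t) (u(t) = √(t + (2*t)/((2*t))) = √(t + (2*t)*(1/(2*t))) = √(t + 1) = √(1 + t))
((49 + u(-4 - 1*(-1)))*(34 + 7))² = ((49 + √(1 + (-4 - 1*(-1))))*(34 + 7))² = ((49 + √(1 + (-4 + 1)))*41)² = ((49 + √(1 - 3))*41)² = ((49 + √(-2))*41)² = ((49 + I*√2)*41)² = (2009 + 41*I*√2)²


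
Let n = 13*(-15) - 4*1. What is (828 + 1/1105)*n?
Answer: -182073259/1105 ≈ -1.6477e+5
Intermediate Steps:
n = -199 (n = -195 - 4 = -199)
(828 + 1/1105)*n = (828 + 1/1105)*(-199) = (914941/1105)*(-199) = -182073259/1105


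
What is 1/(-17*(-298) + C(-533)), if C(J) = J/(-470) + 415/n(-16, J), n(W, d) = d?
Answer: 250510/1269172699 ≈ 0.00019738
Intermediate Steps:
C(J) = 415/J - J/470 (C(J) = J/(-470) + 415/J = J*(-1/470) + 415/J = -J/470 + 415/J = 415/J - J/470)
1/(-17*(-298) + C(-533)) = 1/(-17*(-298) + (415/(-533) - 1/470*(-533))) = 1/(5066 + (415*(-1/533) + 533/470)) = 1/(5066 + (-415/533 + 533/470)) = 1/(5066 + 89039/250510) = 1/(1269172699/250510) = 250510/1269172699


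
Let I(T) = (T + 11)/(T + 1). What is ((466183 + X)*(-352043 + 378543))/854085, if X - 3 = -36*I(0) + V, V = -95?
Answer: 2468183500/170817 ≈ 14449.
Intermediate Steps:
I(T) = (11 + T)/(1 + T)
X = -488 (X = 3 + (-36*(11 + 0)/(1 + 0) - 95) = 3 + (-36*11/1 - 95) = 3 + (-36*11 - 95) = 3 + (-396 - 95) = 3 - 491 = -488)
((466183 + X)*(-352043 + 378543))/854085 = ((466183 - 488)*(-352043 + 378543))/854085 = (465695*26500)*(1/854085) = 12340917500*(1/854085) = 2468183500/170817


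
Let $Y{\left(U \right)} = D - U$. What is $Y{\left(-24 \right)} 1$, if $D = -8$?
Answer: $16$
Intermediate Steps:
$Y{\left(U \right)} = -8 - U$
$Y{\left(-24 \right)} 1 = \left(-8 - -24\right) 1 = \left(-8 + 24\right) 1 = 16 \cdot 1 = 16$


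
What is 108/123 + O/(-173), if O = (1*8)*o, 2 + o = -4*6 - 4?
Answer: 16068/7093 ≈ 2.2653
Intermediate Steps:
o = -30 (o = -2 + (-4*6 - 4) = -2 + (-24 - 4) = -2 - 28 = -30)
O = -240 (O = (1*8)*(-30) = 8*(-30) = -240)
108/123 + O/(-173) = 108/123 - 240/(-173) = 108*(1/123) - 240*(-1/173) = 36/41 + 240/173 = 16068/7093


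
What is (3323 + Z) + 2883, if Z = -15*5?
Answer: 6131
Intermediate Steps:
Z = -75
(3323 + Z) + 2883 = (3323 - 75) + 2883 = 3248 + 2883 = 6131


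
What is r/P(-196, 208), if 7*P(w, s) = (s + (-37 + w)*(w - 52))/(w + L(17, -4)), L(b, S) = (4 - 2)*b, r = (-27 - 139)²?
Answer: -3906063/7249 ≈ -538.84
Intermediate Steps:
r = 27556 (r = (-166)² = 27556)
L(b, S) = 2*b
P(w, s) = (s + (-52 + w)*(-37 + w))/(7*(34 + w)) (P(w, s) = ((s + (-37 + w)*(w - 52))/(w + 2*17))/7 = ((s + (-37 + w)*(-52 + w))/(w + 34))/7 = ((s + (-52 + w)*(-37 + w))/(34 + w))/7 = (s + (-52 + w)*(-37 + w))/(7*(34 + w)))
r/P(-196, 208) = 27556/(((1924 + 208 + (-196)² - 89*(-196))/(7*(34 - 196)))) = 27556/(((⅐)*(1924 + 208 + 38416 + 17444)/(-162))) = 27556/(((⅐)*(-1/162)*57992)) = 27556/(-28996/567) = 27556*(-567/28996) = -3906063/7249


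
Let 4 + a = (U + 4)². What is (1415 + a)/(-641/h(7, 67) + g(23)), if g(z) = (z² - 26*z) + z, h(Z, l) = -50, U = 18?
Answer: -94750/1659 ≈ -57.113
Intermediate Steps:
a = 480 (a = -4 + (18 + 4)² = -4 + 22² = -4 + 484 = 480)
g(z) = z² - 25*z
(1415 + a)/(-641/h(7, 67) + g(23)) = (1415 + 480)/(-641/(-50) + 23*(-25 + 23)) = 1895/(-641*(-1/50) + 23*(-2)) = 1895/(641/50 - 46) = 1895/(-1659/50) = 1895*(-50/1659) = -94750/1659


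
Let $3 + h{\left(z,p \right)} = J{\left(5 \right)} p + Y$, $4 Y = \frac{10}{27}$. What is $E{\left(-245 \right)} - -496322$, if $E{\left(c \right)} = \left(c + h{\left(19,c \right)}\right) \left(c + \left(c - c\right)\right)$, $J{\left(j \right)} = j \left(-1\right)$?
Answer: $\frac{13874453}{54} \approx 2.5693 \cdot 10^{5}$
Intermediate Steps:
$Y = \frac{5}{54}$ ($Y = \frac{10 \cdot \frac{1}{27}}{4} = \frac{1}{4} \cdot \frac{10}{27} = \frac{5}{54} \approx 0.092593$)
$J{\left(j \right)} = - j$
$h{\left(z,p \right)} = - \frac{157}{54} - 5 p$ ($h{\left(z,p \right)} = -3 + \left(\left(-1\right) 5 p + \frac{5}{54}\right) = -3 - \left(- \frac{5}{54} + 5 p\right) = - \frac{157}{54} - 5 p$)
$E{\left(c \right)} = c \left(- \frac{157}{54} - 4 c\right)$ ($E{\left(c \right)} = \left(c - \left(\frac{157}{54} + 5 c\right)\right) \left(c + \left(c - c\right)\right) = \left(- \frac{157}{54} - 4 c\right) \left(c + 0\right) = \left(- \frac{157}{54} - 4 c\right) c = c \left(- \frac{157}{54} - 4 c\right)$)
$E{\left(-245 \right)} - -496322 = \left(- \frac{1}{54}\right) \left(-245\right) \left(157 + 216 \left(-245\right)\right) - -496322 = \left(- \frac{1}{54}\right) \left(-245\right) \left(157 - 52920\right) + 496322 = \left(- \frac{1}{54}\right) \left(-245\right) \left(-52763\right) + 496322 = - \frac{12926935}{54} + 496322 = \frac{13874453}{54}$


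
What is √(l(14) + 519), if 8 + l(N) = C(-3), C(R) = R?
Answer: 2*√127 ≈ 22.539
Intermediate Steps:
l(N) = -11 (l(N) = -8 - 3 = -11)
√(l(14) + 519) = √(-11 + 519) = √508 = 2*√127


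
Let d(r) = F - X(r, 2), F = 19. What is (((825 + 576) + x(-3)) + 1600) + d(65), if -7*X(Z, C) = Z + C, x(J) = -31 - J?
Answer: 21011/7 ≈ 3001.6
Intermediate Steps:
X(Z, C) = -C/7 - Z/7 (X(Z, C) = -(Z + C)/7 = -(C + Z)/7 = -C/7 - Z/7)
d(r) = 135/7 + r/7 (d(r) = 19 - (-⅐*2 - r/7) = 19 - (-2/7 - r/7) = 19 + (2/7 + r/7) = 135/7 + r/7)
(((825 + 576) + x(-3)) + 1600) + d(65) = (((825 + 576) + (-31 - 1*(-3))) + 1600) + (135/7 + (⅐)*65) = ((1401 + (-31 + 3)) + 1600) + (135/7 + 65/7) = ((1401 - 28) + 1600) + 200/7 = (1373 + 1600) + 200/7 = 2973 + 200/7 = 21011/7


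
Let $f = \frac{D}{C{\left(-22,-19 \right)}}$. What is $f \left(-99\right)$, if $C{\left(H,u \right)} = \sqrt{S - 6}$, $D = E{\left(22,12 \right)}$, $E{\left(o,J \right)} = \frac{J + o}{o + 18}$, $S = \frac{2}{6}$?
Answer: $\frac{99 i \sqrt{51}}{20} \approx 35.35 i$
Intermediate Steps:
$S = \frac{1}{3}$ ($S = 2 \cdot \frac{1}{6} = \frac{1}{3} \approx 0.33333$)
$E{\left(o,J \right)} = \frac{J + o}{18 + o}$
$D = \frac{17}{20}$ ($D = \frac{12 + 22}{18 + 22} = \frac{1}{40} \cdot 34 = \frac{17}{20} \approx 0.85$)
$C{\left(H,u \right)} = \frac{i \sqrt{51}}{3}$ ($C{\left(H,u \right)} = \sqrt{\frac{1}{3} - 6} = \sqrt{- \frac{17}{3}} = \frac{i \sqrt{51}}{3}$)
$f = - \frac{i \sqrt{51}}{20}$ ($f = \frac{17}{20 \frac{i \sqrt{51}}{3}} = \frac{17 \left(- \frac{i \sqrt{51}}{17}\right)}{20} = - \frac{i \sqrt{51}}{20} \approx - 0.35707 i$)
$f \left(-99\right) = - \frac{i \sqrt{51}}{20} \left(-99\right) = \frac{99 i \sqrt{51}}{20}$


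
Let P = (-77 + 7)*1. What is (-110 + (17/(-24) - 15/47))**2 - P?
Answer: 15773874001/1272384 ≈ 12397.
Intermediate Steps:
P = -70 (P = -70*1 = -70)
(-110 + (17/(-24) - 15/47))**2 - P = (-110 + (17/(-24) - 15/47))**2 - 1*(-70) = (-110 + (17*(-1/24) - 15*1/47))**2 + 70 = (-110 + (-17/24 - 15/47))**2 + 70 = (-110 - 1159/1128)**2 + 70 = (-125239/1128)**2 + 70 = 15684807121/1272384 + 70 = 15773874001/1272384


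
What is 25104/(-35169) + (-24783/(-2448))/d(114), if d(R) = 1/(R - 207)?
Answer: -3004430889/3188656 ≈ -942.22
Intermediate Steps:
d(R) = 1/(-207 + R)
25104/(-35169) + (-24783/(-2448))/d(114) = 25104/(-35169) + (-24783/(-2448))/(1/(-207 + 114)) = 25104*(-1/35169) + (-24783*(-1/2448))/(1/(-93)) = -8368/11723 + 8261/(816*(-1/93)) = -8368/11723 + (8261/816)*(-93) = -8368/11723 - 256091/272 = -3004430889/3188656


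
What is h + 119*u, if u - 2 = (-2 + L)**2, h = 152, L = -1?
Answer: 1461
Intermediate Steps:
u = 11 (u = 2 + (-2 - 1)**2 = 2 + (-3)**2 = 2 + 9 = 11)
h + 119*u = 152 + 119*11 = 152 + 1309 = 1461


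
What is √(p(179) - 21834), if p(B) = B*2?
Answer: 2*I*√5369 ≈ 146.55*I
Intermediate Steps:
p(B) = 2*B
√(p(179) - 21834) = √(2*179 - 21834) = √(358 - 21834) = √(-21476) = 2*I*√5369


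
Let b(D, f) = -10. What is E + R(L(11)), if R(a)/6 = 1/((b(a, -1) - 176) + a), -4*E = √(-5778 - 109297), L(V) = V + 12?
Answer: -6/163 - 5*I*√4603/4 ≈ -0.03681 - 84.807*I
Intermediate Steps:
L(V) = 12 + V
E = -5*I*√4603/4 (E = -√(-5778 - 109297)/4 = -5*I*√4603/4 ≈ -84.807*I)
R(a) = 6/(-186 + a) (R(a) = 6/((-10 - 176) + a) = 6/(-186 + a))
E + R(L(11)) = -5*I*√4603/4 + 6/(-186 + (12 + 11)) = -5*I*√4603/4 + 6/(-186 + 23) = -5*I*√4603/4 + 6/(-163) = -5*I*√4603/4 + 6*(-1/163) = -5*I*√4603/4 - 6/163 = -6/163 - 5*I*√4603/4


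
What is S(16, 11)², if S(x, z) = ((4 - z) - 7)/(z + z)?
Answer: 49/121 ≈ 0.40496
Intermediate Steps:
S(x, z) = (-3 - z)/(2*z) (S(x, z) = (-3 - z)/((2*z)) = (-3 - z)*(1/(2*z)) = (-3 - z)/(2*z))
S(16, 11)² = ((½)*(-3 - 1*11)/11)² = ((½)*(1/11)*(-3 - 11))² = ((½)*(1/11)*(-14))² = (-7/11)² = 49/121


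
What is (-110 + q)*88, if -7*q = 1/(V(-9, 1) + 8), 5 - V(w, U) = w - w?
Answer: -880968/91 ≈ -9681.0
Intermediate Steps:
V(w, U) = 5 (V(w, U) = 5 - (w - w) = 5 - 1*0 = 5 + 0 = 5)
q = -1/91 (q = -1/(7*(5 + 8)) = -⅐/13 = -⅐*1/13 = -1/91 ≈ -0.010989)
(-110 + q)*88 = (-110 - 1/91)*88 = -10011/91*88 = -880968/91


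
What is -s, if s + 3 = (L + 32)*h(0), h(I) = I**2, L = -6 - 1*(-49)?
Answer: 3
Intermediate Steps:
L = 43 (L = -6 + 49 = 43)
s = -3 (s = -3 + (43 + 32)*0**2 = -3 + 75*0 = -3 + 0 = -3)
-s = -1*(-3) = 3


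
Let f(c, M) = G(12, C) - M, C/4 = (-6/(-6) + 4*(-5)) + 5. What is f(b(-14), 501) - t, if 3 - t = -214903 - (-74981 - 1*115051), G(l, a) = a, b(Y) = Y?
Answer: -25431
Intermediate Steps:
C = -56 (C = 4*((-6/(-6) + 4*(-5)) + 5) = 4*((-6*(-⅙) - 20) + 5) = 4*((1 - 20) + 5) = 4*(-19 + 5) = 4*(-14) = -56)
t = 24874 (t = 3 - (-214903 - (-74981 - 1*115051)) = 3 - (-214903 - (-74981 - 115051)) = 3 - (-214903 - 1*(-190032)) = 3 - (-214903 + 190032) = 3 - 1*(-24871) = 3 + 24871 = 24874)
f(c, M) = -56 - M
f(b(-14), 501) - t = (-56 - 1*501) - 1*24874 = (-56 - 501) - 24874 = -557 - 24874 = -25431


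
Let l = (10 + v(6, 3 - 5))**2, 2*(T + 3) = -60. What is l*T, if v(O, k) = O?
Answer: -8448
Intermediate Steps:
T = -33 (T = -3 + (1/2)*(-60) = -3 - 30 = -33)
l = 256 (l = (10 + 6)**2 = 16**2 = 256)
l*T = 256*(-33) = -8448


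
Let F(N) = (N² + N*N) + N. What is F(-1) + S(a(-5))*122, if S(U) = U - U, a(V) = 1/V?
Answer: 1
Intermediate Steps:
F(N) = N + 2*N² (F(N) = (N² + N²) + N = 2*N² + N = N + 2*N²)
S(U) = 0
F(-1) + S(a(-5))*122 = -(1 + 2*(-1)) + 0*122 = -(1 - 2) + 0 = -1*(-1) + 0 = 1 + 0 = 1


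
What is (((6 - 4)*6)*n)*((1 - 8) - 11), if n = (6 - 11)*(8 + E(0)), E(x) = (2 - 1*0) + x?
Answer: 10800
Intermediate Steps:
E(x) = 2 + x (E(x) = (2 + 0) + x = 2 + x)
n = -50 (n = (6 - 11)*(8 + (2 + 0)) = -5*(8 + 2) = -5*10 = -50)
(((6 - 4)*6)*n)*((1 - 8) - 11) = (((6 - 4)*6)*(-50))*((1 - 8) - 11) = ((2*6)*(-50))*(-7 - 11) = (12*(-50))*(-18) = -600*(-18) = 10800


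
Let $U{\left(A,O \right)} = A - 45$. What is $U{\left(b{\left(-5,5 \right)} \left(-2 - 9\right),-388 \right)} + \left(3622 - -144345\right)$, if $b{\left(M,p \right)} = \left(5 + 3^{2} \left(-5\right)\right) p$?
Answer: $150122$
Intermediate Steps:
$b{\left(M,p \right)} = - 40 p$ ($b{\left(M,p \right)} = \left(5 + 9 \left(-5\right)\right) p = \left(5 - 45\right) p = - 40 p$)
$U{\left(A,O \right)} = -45 + A$
$U{\left(b{\left(-5,5 \right)} \left(-2 - 9\right),-388 \right)} + \left(3622 - -144345\right) = \left(-45 + \left(-40\right) 5 \left(-2 - 9\right)\right) + \left(3622 - -144345\right) = \left(-45 - -2200\right) + \left(3622 + 144345\right) = \left(-45 + 2200\right) + 147967 = 2155 + 147967 = 150122$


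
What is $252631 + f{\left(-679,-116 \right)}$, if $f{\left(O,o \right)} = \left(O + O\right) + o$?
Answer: $251157$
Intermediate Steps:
$f{\left(O,o \right)} = o + 2 O$ ($f{\left(O,o \right)} = 2 O + o = o + 2 O$)
$252631 + f{\left(-679,-116 \right)} = 252631 + \left(-116 + 2 \left(-679\right)\right) = 252631 - 1474 = 251157$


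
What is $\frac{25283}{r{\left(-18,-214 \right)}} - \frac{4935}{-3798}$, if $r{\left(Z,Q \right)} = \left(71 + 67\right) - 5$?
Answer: $\frac{32227063}{168378} \approx 191.4$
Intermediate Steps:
$r{\left(Z,Q \right)} = 133$ ($r{\left(Z,Q \right)} = 138 - 5 = 133$)
$\frac{25283}{r{\left(-18,-214 \right)}} - \frac{4935}{-3798} = \frac{25283}{133} - \frac{4935}{-3798} = 25283 \cdot \frac{1}{133} - - \frac{1645}{1266} = \frac{25283}{133} + \frac{1645}{1266} = \frac{32227063}{168378}$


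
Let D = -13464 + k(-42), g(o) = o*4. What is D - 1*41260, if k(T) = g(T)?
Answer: -54892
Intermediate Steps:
g(o) = 4*o
k(T) = 4*T
D = -13632 (D = -13464 + 4*(-42) = -13464 - 168 = -13632)
D - 1*41260 = -13632 - 1*41260 = -13632 - 41260 = -54892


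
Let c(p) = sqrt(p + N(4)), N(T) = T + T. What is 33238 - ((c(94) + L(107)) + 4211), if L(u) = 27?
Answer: 29000 - sqrt(102) ≈ 28990.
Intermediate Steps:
N(T) = 2*T
c(p) = sqrt(8 + p) (c(p) = sqrt(p + 2*4) = sqrt(p + 8) = sqrt(8 + p))
33238 - ((c(94) + L(107)) + 4211) = 33238 - ((sqrt(8 + 94) + 27) + 4211) = 33238 - ((sqrt(102) + 27) + 4211) = 33238 - ((27 + sqrt(102)) + 4211) = 33238 - (4238 + sqrt(102)) = 33238 + (-4238 - sqrt(102)) = 29000 - sqrt(102)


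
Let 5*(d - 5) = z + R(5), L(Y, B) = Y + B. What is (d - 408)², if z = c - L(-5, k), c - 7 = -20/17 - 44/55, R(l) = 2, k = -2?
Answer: 28928226889/180625 ≈ 1.6016e+5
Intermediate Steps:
L(Y, B) = B + Y
c = 427/85 (c = 7 + (-20/17 - 44/55) = 7 + (-20*1/17 - 44*1/55) = 7 + (-20/17 - ⅘) = 7 - 168/85 = 427/85 ≈ 5.0235)
z = 1022/85 (z = 427/85 - (-2 - 5) = 427/85 - 1*(-7) = 427/85 + 7 = 1022/85 ≈ 12.024)
d = 3317/425 (d = 5 + (1022/85 + 2)/5 = 5 + (⅕)*(1192/85) = 5 + 1192/425 = 3317/425 ≈ 7.8047)
(d - 408)² = (3317/425 - 408)² = (-170083/425)² = 28928226889/180625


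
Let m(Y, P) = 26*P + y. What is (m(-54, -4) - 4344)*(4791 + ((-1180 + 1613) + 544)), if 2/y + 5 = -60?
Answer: -1667655696/65 ≈ -2.5656e+7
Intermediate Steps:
y = -2/65 (y = 2/(-5 - 60) = 2/(-65) = 2*(-1/65) = -2/65 ≈ -0.030769)
m(Y, P) = -2/65 + 26*P (m(Y, P) = 26*P - 2/65 = -2/65 + 26*P)
(m(-54, -4) - 4344)*(4791 + ((-1180 + 1613) + 544)) = ((-2/65 + 26*(-4)) - 4344)*(4791 + ((-1180 + 1613) + 544)) = ((-2/65 - 104) - 4344)*(4791 + (433 + 544)) = (-6762/65 - 4344)*(4791 + 977) = -289122/65*5768 = -1667655696/65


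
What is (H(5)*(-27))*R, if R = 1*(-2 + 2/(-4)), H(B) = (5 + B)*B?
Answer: 3375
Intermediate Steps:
H(B) = B*(5 + B)
R = -5/2 (R = 1*(-2 + 2*(-¼)) = 1*(-2 - ½) = 1*(-5/2) = -5/2 ≈ -2.5000)
(H(5)*(-27))*R = ((5*(5 + 5))*(-27))*(-5/2) = ((5*10)*(-27))*(-5/2) = (50*(-27))*(-5/2) = -1350*(-5/2) = 3375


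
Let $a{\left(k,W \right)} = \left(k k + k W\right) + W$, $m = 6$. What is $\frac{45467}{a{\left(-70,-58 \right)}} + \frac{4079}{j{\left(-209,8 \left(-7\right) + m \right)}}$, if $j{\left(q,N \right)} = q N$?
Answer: $\frac{127860352}{23256475} \approx 5.4978$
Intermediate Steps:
$a{\left(k,W \right)} = W + k^{2} + W k$ ($a{\left(k,W \right)} = \left(k^{2} + W k\right) + W = W + k^{2} + W k$)
$j{\left(q,N \right)} = N q$
$\frac{45467}{a{\left(-70,-58 \right)}} + \frac{4079}{j{\left(-209,8 \left(-7\right) + m \right)}} = \frac{45467}{-58 + \left(-70\right)^{2} - -4060} + \frac{4079}{\left(8 \left(-7\right) + 6\right) \left(-209\right)} = \frac{45467}{-58 + 4900 + 4060} + \frac{4079}{\left(-56 + 6\right) \left(-209\right)} = \frac{45467}{8902} + \frac{4079}{\left(-50\right) \left(-209\right)} = 45467 \cdot \frac{1}{8902} + \frac{4079}{10450} = \frac{45467}{8902} + 4079 \cdot \frac{1}{10450} = \frac{45467}{8902} + \frac{4079}{10450} = \frac{127860352}{23256475}$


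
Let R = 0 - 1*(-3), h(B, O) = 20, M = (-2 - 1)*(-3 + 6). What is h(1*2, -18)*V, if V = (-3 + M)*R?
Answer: -720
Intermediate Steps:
M = -9 (M = -3*3 = -9)
R = 3 (R = 0 + 3 = 3)
V = -36 (V = (-3 - 9)*3 = -12*3 = -36)
h(1*2, -18)*V = 20*(-36) = -720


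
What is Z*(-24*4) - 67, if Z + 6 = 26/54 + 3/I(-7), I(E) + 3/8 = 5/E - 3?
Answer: 1098937/2061 ≈ 533.21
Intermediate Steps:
I(E) = -27/8 + 5/E (I(E) = -3/8 + (5/E - 3) = -3/8 + (-3 + 5/E) = -27/8 + 5/E)
Z = -38657/6183 (Z = -6 + (26/54 + 3/(-27/8 + 5/(-7))) = -6 + (26*(1/54) + 3/(-27/8 + 5*(-1/7))) = -6 + (13/27 + 3/(-27/8 - 5/7)) = -6 + (13/27 + 3/(-229/56)) = -6 + (13/27 + 3*(-56/229)) = -6 + (13/27 - 168/229) = -6 - 1559/6183 = -38657/6183 ≈ -6.2521)
Z*(-24*4) - 67 = -(-309256)*4/2061 - 67 = -38657/6183*(-96) - 67 = 1237024/2061 - 67 = 1098937/2061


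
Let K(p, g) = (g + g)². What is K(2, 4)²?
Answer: 4096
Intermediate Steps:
K(p, g) = 4*g² (K(p, g) = (2*g)² = 4*g²)
K(2, 4)² = (4*4²)² = (4*16)² = 64² = 4096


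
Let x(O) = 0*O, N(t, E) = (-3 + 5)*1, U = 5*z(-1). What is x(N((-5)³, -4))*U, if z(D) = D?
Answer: 0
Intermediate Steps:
U = -5 (U = 5*(-1) = -5)
N(t, E) = 2 (N(t, E) = 2*1 = 2)
x(O) = 0
x(N((-5)³, -4))*U = 0*(-5) = 0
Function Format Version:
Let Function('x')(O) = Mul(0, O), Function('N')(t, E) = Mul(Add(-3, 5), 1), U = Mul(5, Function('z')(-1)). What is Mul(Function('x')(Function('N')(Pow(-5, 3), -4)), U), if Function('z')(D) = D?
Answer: 0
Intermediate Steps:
U = -5 (U = Mul(5, -1) = -5)
Function('N')(t, E) = 2 (Function('N')(t, E) = Mul(2, 1) = 2)
Function('x')(O) = 0
Mul(Function('x')(Function('N')(Pow(-5, 3), -4)), U) = Mul(0, -5) = 0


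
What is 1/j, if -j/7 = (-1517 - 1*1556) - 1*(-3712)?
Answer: -1/4473 ≈ -0.00022356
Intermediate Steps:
j = -4473 (j = -7*((-1517 - 1*1556) - 1*(-3712)) = -7*((-1517 - 1556) + 3712) = -7*(-3073 + 3712) = -7*639 = -4473)
1/j = 1/(-4473) = -1/4473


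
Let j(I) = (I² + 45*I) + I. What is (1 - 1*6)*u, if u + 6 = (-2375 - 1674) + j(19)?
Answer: 14100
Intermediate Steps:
j(I) = I² + 46*I
u = -2820 (u = -6 + ((-2375 - 1674) + 19*(46 + 19)) = -6 + (-4049 + 19*65) = -6 + (-4049 + 1235) = -6 - 2814 = -2820)
(1 - 1*6)*u = (1 - 1*6)*(-2820) = (1 - 6)*(-2820) = -5*(-2820) = 14100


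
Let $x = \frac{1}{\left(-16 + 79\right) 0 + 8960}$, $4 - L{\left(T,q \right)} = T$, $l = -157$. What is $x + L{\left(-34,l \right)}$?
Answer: $\frac{340481}{8960} \approx 38.0$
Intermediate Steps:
$L{\left(T,q \right)} = 4 - T$
$x = \frac{1}{8960}$ ($x = \frac{1}{63 \cdot 0 + 8960} = \frac{1}{0 + 8960} = \frac{1}{8960} \approx 0.00011161$)
$x + L{\left(-34,l \right)} = \frac{1}{8960} + \left(4 - -34\right) = \frac{1}{8960} + \left(4 + 34\right) = \frac{1}{8960} + 38 = \frac{340481}{8960}$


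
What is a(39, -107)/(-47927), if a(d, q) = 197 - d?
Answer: -158/47927 ≈ -0.0032967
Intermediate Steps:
a(39, -107)/(-47927) = (197 - 1*39)/(-47927) = (197 - 39)*(-1/47927) = 158*(-1/47927) = -158/47927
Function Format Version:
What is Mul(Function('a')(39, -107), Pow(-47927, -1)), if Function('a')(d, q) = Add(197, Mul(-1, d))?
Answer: Rational(-158, 47927) ≈ -0.0032967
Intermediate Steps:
Mul(Function('a')(39, -107), Pow(-47927, -1)) = Mul(Add(197, Mul(-1, 39)), Pow(-47927, -1)) = Mul(Add(197, -39), Rational(-1, 47927)) = Mul(158, Rational(-1, 47927)) = Rational(-158, 47927)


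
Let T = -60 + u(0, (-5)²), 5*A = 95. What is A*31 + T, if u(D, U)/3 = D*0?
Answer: 529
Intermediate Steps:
A = 19 (A = (⅕)*95 = 19)
u(D, U) = 0 (u(D, U) = 3*(D*0) = 3*0 = 0)
T = -60 (T = -60 + 0 = -60)
A*31 + T = 19*31 - 60 = 589 - 60 = 529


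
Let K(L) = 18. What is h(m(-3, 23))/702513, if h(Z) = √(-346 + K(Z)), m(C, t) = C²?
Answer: 2*I*√82/702513 ≈ 2.578e-5*I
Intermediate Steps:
h(Z) = 2*I*√82 (h(Z) = √(-346 + 18) = √(-328) = 2*I*√82)
h(m(-3, 23))/702513 = (2*I*√82)/702513 = (2*I*√82)*(1/702513) = 2*I*√82/702513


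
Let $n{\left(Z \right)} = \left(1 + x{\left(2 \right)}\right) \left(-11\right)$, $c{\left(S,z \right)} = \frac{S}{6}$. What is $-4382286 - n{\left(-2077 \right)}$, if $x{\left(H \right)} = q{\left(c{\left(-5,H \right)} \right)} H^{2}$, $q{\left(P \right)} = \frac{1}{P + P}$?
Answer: $- \frac{21911507}{5} \approx -4.3823 \cdot 10^{6}$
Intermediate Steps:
$c{\left(S,z \right)} = \frac{S}{6}$ ($c{\left(S,z \right)} = S \frac{1}{6} = \frac{S}{6}$)
$q{\left(P \right)} = \frac{1}{2 P}$
$x{\left(H \right)} = - \frac{3 H^{2}}{5}$ ($x{\left(H \right)} = \frac{1}{2 \cdot \frac{1}{6} \left(-5\right)} H^{2} = \frac{1}{2 \left(- \frac{5}{6}\right)} H^{2} = \frac{1}{2} \left(- \frac{6}{5}\right) H^{2} = - \frac{3 H^{2}}{5}$)
$n{\left(Z \right)} = \frac{77}{5}$ ($n{\left(Z \right)} = \left(1 - \frac{3 \cdot 2^{2}}{5}\right) \left(-11\right) = \left(1 - \frac{12}{5}\right) \left(-11\right) = \left(- \frac{7}{5}\right) \left(-11\right) = \frac{77}{5}$)
$-4382286 - n{\left(-2077 \right)} = -4382286 - \frac{77}{5} = - \frac{21911507}{5}$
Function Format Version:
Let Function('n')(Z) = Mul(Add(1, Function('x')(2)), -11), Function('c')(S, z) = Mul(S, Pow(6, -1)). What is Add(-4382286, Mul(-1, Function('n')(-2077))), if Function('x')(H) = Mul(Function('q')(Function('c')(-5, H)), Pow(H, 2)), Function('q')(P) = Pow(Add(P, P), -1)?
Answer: Rational(-21911507, 5) ≈ -4.3823e+6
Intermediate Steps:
Function('c')(S, z) = Mul(Rational(1, 6), S) (Function('c')(S, z) = Mul(S, Rational(1, 6)) = Mul(Rational(1, 6), S))
Function('q')(P) = Mul(Rational(1, 2), Pow(P, -1)) (Function('q')(P) = Pow(Mul(2, P), -1) = Mul(Rational(1, 2), Pow(P, -1)))
Function('x')(H) = Mul(Rational(-3, 5), Pow(H, 2)) (Function('x')(H) = Mul(Mul(Rational(1, 2), Pow(Mul(Rational(1, 6), -5), -1)), Pow(H, 2)) = Mul(Mul(Rational(1, 2), Pow(Rational(-5, 6), -1)), Pow(H, 2)) = Mul(Mul(Rational(1, 2), Rational(-6, 5)), Pow(H, 2)) = Mul(Rational(-3, 5), Pow(H, 2)))
Function('n')(Z) = Rational(77, 5) (Function('n')(Z) = Mul(Add(1, Mul(Rational(-3, 5), Pow(2, 2))), -11) = Mul(Add(1, Mul(Rational(-3, 5), 4)), -11) = Mul(Add(1, Rational(-12, 5)), -11) = Mul(Rational(-7, 5), -11) = Rational(77, 5))
Add(-4382286, Mul(-1, Function('n')(-2077))) = Add(-4382286, Mul(-1, Rational(77, 5))) = Add(-4382286, Rational(-77, 5)) = Rational(-21911507, 5)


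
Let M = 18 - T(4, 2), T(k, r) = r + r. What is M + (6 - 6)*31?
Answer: 14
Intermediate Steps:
T(k, r) = 2*r
M = 14 (M = 18 - 2*2 = 18 - 1*4 = 18 - 4 = 14)
M + (6 - 6)*31 = 14 + (6 - 6)*31 = 14 + 0*31 = 14 + 0 = 14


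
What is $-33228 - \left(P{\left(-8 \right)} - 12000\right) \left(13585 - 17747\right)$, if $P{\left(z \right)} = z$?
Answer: $-50010524$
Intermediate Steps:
$-33228 - \left(P{\left(-8 \right)} - 12000\right) \left(13585 - 17747\right) = -33228 - \left(-8 - 12000\right) \left(13585 - 17747\right) = -33228 - - 12008 \left(13585 - 17747\right) = -33228 - \left(-12008\right) \left(-4162\right) = -33228 - 49977296 = -50010524$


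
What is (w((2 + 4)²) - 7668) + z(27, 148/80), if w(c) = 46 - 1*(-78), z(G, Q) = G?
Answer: -7517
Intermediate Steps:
w(c) = 124 (w(c) = 46 + 78 = 124)
(w((2 + 4)²) - 7668) + z(27, 148/80) = (124 - 7668) + 27 = -7544 + 27 = -7517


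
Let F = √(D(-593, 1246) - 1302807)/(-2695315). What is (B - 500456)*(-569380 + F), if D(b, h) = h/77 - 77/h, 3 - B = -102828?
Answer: 226399722500 + 79525*I*√4994592775194/1055485354 ≈ 2.264e+11 + 168.38*I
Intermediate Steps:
B = 102831 (B = 3 - 1*(-102828) = 3 + 102828 = 102831)
D(b, h) = -77/h + h/77 (D(b, h) = h*(1/77) - 77/h = h/77 - 77/h = -77/h + h/77)
F = -I*√4994592775194/5277426770 (F = √((-77/1246 + (1/77)*1246) - 1302807)/(-2695315) = √((-77*1/1246 + 178/11) - 1302807)*(-1/2695315) = √((-11/178 + 178/11) - 1302807)*(-1/2695315) = √(31563/1958 - 1302807)*(-1/2695315) = √(-2550864543/1958)*(-1/2695315) = (I*√4994592775194/1958)*(-1/2695315) = -I*√4994592775194/5277426770 ≈ -0.00042348*I)
(B - 500456)*(-569380 + F) = (102831 - 500456)*(-569380 - I*√4994592775194/5277426770) = -397625*(-569380 - I*√4994592775194/5277426770) = 226399722500 + 79525*I*√4994592775194/1055485354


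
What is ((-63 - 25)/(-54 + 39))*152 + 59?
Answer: 14261/15 ≈ 950.73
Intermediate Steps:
((-63 - 25)/(-54 + 39))*152 + 59 = -88/(-15)*152 + 59 = -88*(-1/15)*152 + 59 = (88/15)*152 + 59 = 13376/15 + 59 = 14261/15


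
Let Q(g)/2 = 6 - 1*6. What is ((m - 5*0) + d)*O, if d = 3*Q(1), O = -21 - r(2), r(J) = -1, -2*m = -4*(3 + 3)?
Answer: -240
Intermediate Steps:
m = 12 (m = -(-2)*(3 + 3) = -(-2)*6 = -½*(-24) = 12)
Q(g) = 0 (Q(g) = 2*(6 - 1*6) = 2*(6 - 6) = 2*0 = 0)
O = -20 (O = -21 - 1*(-1) = -21 + 1 = -20)
d = 0 (d = 3*0 = 0)
((m - 5*0) + d)*O = ((12 - 5*0) + 0)*(-20) = ((12 + 0) + 0)*(-20) = (12 + 0)*(-20) = 12*(-20) = -240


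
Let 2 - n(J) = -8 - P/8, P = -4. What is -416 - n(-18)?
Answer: -851/2 ≈ -425.50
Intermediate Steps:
n(J) = 19/2 (n(J) = 2 - (-8 - (-4)/8) = 2 - (-8 - 1*(-1/2)) = 2 - (-8 + 1/2) = 2 - 1*(-15/2) = 2 + 15/2 = 19/2)
-416 - n(-18) = -416 - 1*19/2 = -416 - 19/2 = -851/2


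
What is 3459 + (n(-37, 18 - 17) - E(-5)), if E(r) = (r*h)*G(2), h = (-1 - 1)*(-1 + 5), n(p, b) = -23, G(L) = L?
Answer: 3356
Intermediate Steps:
h = -8 (h = -2*4 = -8)
E(r) = -16*r (E(r) = (r*(-8))*2 = -8*r*2 = -16*r)
3459 + (n(-37, 18 - 17) - E(-5)) = 3459 + (-23 - (-16)*(-5)) = 3459 + (-23 - 1*80) = 3459 + (-23 - 80) = 3459 - 103 = 3356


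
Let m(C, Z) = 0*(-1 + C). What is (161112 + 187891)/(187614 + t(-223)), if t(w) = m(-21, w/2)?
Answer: 349003/187614 ≈ 1.8602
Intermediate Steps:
m(C, Z) = 0
t(w) = 0
(161112 + 187891)/(187614 + t(-223)) = (161112 + 187891)/(187614 + 0) = 349003/187614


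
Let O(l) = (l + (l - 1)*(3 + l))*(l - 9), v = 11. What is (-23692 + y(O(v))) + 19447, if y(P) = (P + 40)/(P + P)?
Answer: -1281819/302 ≈ -4244.4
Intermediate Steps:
O(l) = (-9 + l)*(l + (-1 + l)*(3 + l)) (O(l) = (l + (-1 + l)*(3 + l))*(-9 + l) = (-9 + l)*(l + (-1 + l)*(3 + l)))
y(P) = (40 + P)/(2*P) (y(P) = (40 + P)/((2*P)) = (40 + P)*(1/(2*P)) = (40 + P)/(2*P))
(-23692 + y(O(v))) + 19447 = (-23692 + (40 + (27 + 11**3 - 30*11 - 6*11**2))/(2*(27 + 11**3 - 30*11 - 6*11**2))) + 19447 = (-23692 + (40 + (27 + 1331 - 330 - 6*121))/(2*(27 + 1331 - 330 - 6*121))) + 19447 = (-23692 + (40 + (27 + 1331 - 330 - 726))/(2*(27 + 1331 - 330 - 726))) + 19447 = (-23692 + (1/2)*(40 + 302)/302) + 19447 = (-23692 + (1/2)*(1/302)*342) + 19447 = (-23692 + 171/302) + 19447 = -7154813/302 + 19447 = -1281819/302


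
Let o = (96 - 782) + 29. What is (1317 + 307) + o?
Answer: 967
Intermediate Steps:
o = -657 (o = -686 + 29 = -657)
(1317 + 307) + o = (1317 + 307) - 657 = 1624 - 657 = 967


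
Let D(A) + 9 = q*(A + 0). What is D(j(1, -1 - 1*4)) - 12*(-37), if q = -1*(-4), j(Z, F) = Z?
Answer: 439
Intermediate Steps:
q = 4
D(A) = -9 + 4*A (D(A) = -9 + 4*(A + 0) = -9 + 4*A)
D(j(1, -1 - 1*4)) - 12*(-37) = (-9 + 4*1) - 12*(-37) = (-9 + 4) + 444 = -5 + 444 = 439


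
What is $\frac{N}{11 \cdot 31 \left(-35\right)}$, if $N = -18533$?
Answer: $\frac{18533}{11935} \approx 1.5528$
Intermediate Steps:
$\frac{N}{11 \cdot 31 \left(-35\right)} = - \frac{18533}{11 \cdot 31 \left(-35\right)} = - \frac{18533}{341 \left(-35\right)} = - \frac{18533}{-11935} = \left(-18533\right) \left(- \frac{1}{11935}\right) = \frac{18533}{11935}$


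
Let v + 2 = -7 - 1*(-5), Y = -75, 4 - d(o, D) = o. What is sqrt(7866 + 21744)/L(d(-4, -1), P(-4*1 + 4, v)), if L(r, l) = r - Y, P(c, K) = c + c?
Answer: 3*sqrt(3290)/83 ≈ 2.0732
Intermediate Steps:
d(o, D) = 4 - o
v = -4 (v = -2 + (-7 - 1*(-5)) = -2 + (-7 + 5) = -2 - 2 = -4)
P(c, K) = 2*c
L(r, l) = 75 + r (L(r, l) = r - 1*(-75) = r + 75 = 75 + r)
sqrt(7866 + 21744)/L(d(-4, -1), P(-4*1 + 4, v)) = sqrt(7866 + 21744)/(75 + (4 - 1*(-4))) = sqrt(29610)/(75 + (4 + 4)) = (3*sqrt(3290))/(75 + 8) = (3*sqrt(3290))/83 = (3*sqrt(3290))*(1/83) = 3*sqrt(3290)/83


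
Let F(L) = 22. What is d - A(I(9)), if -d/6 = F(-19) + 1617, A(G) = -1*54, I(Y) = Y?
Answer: -9780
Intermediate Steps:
A(G) = -54
d = -9834 (d = -6*(22 + 1617) = -6*1639 = -9834)
d - A(I(9)) = -9834 - 1*(-54) = -9834 + 54 = -9780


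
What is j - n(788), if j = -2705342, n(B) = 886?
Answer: -2706228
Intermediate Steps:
j - n(788) = -2705342 - 1*886 = -2705342 - 886 = -2706228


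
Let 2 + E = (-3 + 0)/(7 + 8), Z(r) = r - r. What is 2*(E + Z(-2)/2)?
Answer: -22/5 ≈ -4.4000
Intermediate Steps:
Z(r) = 0
E = -11/5 (E = -2 + (-3 + 0)/(7 + 8) = -2 - 3/15 = -2 - 3*1/15 = -2 - ⅕ = -11/5 ≈ -2.2000)
2*(E + Z(-2)/2) = 2*(-11/5 + 0/2) = 2*(-11/5 + 0*(½)) = 2*(-11/5 + 0) = 2*(-11/5) = -22/5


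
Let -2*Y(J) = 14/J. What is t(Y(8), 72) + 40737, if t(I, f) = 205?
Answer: 40942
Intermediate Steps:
Y(J) = -7/J
t(Y(8), 72) + 40737 = 205 + 40737 = 40942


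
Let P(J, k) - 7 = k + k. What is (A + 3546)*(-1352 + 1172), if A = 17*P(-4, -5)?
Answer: -629100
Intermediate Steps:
P(J, k) = 7 + 2*k (P(J, k) = 7 + (k + k) = 7 + 2*k)
A = -51 (A = 17*(7 + 2*(-5)) = 17*(7 - 10) = 17*(-3) = -51)
(A + 3546)*(-1352 + 1172) = (-51 + 3546)*(-1352 + 1172) = 3495*(-180) = -629100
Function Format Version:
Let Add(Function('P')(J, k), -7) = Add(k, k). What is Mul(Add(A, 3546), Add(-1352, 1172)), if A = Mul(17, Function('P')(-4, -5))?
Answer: -629100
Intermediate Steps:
Function('P')(J, k) = Add(7, Mul(2, k)) (Function('P')(J, k) = Add(7, Add(k, k)) = Add(7, Mul(2, k)))
A = -51 (A = Mul(17, Add(7, Mul(2, -5))) = Mul(17, Add(7, -10)) = Mul(17, -3) = -51)
Mul(Add(A, 3546), Add(-1352, 1172)) = Mul(Add(-51, 3546), Add(-1352, 1172)) = Mul(3495, -180) = -629100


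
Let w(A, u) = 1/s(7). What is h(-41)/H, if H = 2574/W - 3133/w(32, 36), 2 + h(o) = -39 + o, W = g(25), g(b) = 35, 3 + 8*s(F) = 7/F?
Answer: -11480/119951 ≈ -0.095706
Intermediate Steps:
s(F) = -3/8 + 7/(8*F) (s(F) = -3/8 + (7/F)/8 = -3/8 + 7/(8*F))
W = 35
w(A, u) = -4 (w(A, u) = 1/((⅛)*(7 - 3*7)/7) = 1/((⅛)*(⅐)*(7 - 21)) = 1/((⅛)*(⅐)*(-14)) = 1/(-¼) = -4)
h(o) = -41 + o (h(o) = -2 + (-39 + o) = -41 + o)
H = 119951/140 (H = 2574/35 - 3133/(-4) = 2574*(1/35) - 3133*(-¼) = 2574/35 + 3133/4 = 119951/140 ≈ 856.79)
h(-41)/H = (-41 - 41)/(119951/140) = -82*140/119951 = -11480/119951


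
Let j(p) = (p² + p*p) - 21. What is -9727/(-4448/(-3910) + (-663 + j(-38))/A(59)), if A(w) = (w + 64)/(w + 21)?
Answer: -17073015/2518096 ≈ -6.7801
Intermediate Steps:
j(p) = -21 + 2*p² (j(p) = (p² + p²) - 21 = 2*p² - 21 = -21 + 2*p²)
A(w) = (64 + w)/(21 + w)
-9727/(-4448/(-3910) + (-663 + j(-38))/A(59)) = -9727/(-4448/(-3910) + (-663 + (-21 + 2*(-38)²))/(((64 + 59)/(21 + 59)))) = -9727/(-4448*(-1/3910) + (-663 + (-21 + 2*1444))/((123/80))) = -9727/(2224/1955 + (-663 + (-21 + 2888))/(((1/80)*123))) = -9727/(2224/1955 + (-663 + 2867)/(123/80)) = -9727/(2224/1955 + 2204*(80/123)) = -9727/(2224/1955 + 176320/123) = -9727/344979152/240465 = -9727*240465/344979152 = -17073015/2518096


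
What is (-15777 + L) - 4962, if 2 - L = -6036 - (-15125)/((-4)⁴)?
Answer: -3778581/256 ≈ -14760.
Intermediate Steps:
L = 1530603/256 (L = 2 - (-6036 - (-15125)/((-4)⁴)) = 2 - (-6036 - (-15125)/256) = 2 - (-6036 - 1*(-15125/256)) = 2 - (-6036 + 15125/256) = 2 - 1*(-1530091/256) = 2 + 1530091/256 = 1530603/256 ≈ 5978.9)
(-15777 + L) - 4962 = (-15777 + 1530603/256) - 4962 = -2508309/256 - 4962 = -3778581/256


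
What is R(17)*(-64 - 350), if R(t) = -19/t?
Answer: 7866/17 ≈ 462.71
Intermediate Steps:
R(17)*(-64 - 350) = (-19/17)*(-64 - 350) = -19*1/17*(-414) = -19/17*(-414) = 7866/17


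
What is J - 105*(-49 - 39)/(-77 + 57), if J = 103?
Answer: -359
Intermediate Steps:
J - 105*(-49 - 39)/(-77 + 57) = 103 - 105*(-49 - 39)/(-77 + 57) = 103 - (-9240)/(-20) = 103 - (-9240)*(-1)/20 = 103 - 105*22/5 = 103 - 462 = -359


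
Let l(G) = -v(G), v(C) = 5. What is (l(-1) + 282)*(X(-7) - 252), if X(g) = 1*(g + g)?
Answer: -73682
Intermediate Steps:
X(g) = 2*g (X(g) = 1*(2*g) = 2*g)
l(G) = -5 (l(G) = -1*5 = -5)
(l(-1) + 282)*(X(-7) - 252) = (-5 + 282)*(2*(-7) - 252) = 277*(-14 - 252) = 277*(-266) = -73682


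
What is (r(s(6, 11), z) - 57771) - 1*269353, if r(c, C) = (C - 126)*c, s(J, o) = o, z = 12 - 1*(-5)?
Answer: -328323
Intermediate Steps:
z = 17 (z = 12 + 5 = 17)
r(c, C) = c*(-126 + C) (r(c, C) = (-126 + C)*c = c*(-126 + C))
(r(s(6, 11), z) - 57771) - 1*269353 = (11*(-126 + 17) - 57771) - 1*269353 = (11*(-109) - 57771) - 269353 = (-1199 - 57771) - 269353 = -58970 - 269353 = -328323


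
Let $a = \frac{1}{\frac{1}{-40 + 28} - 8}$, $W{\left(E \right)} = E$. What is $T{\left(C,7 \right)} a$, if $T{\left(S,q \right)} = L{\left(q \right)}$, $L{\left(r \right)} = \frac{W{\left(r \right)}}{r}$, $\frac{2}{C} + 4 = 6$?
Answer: $- \frac{12}{97} \approx -0.12371$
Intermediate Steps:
$C = 1$ ($C = \frac{2}{-4 + 6} = \frac{2}{2} = 2 \cdot \frac{1}{2} = 1$)
$L{\left(r \right)} = 1$ ($L{\left(r \right)} = \frac{r}{r} = 1$)
$a = - \frac{12}{97}$ ($a = \frac{1}{\frac{1}{-12} - 8} = \frac{1}{- \frac{1}{12} - 8} = \frac{1}{- \frac{97}{12}} = - \frac{12}{97} \approx -0.12371$)
$T{\left(S,q \right)} = 1$
$T{\left(C,7 \right)} a = 1 \left(- \frac{12}{97}\right) = - \frac{12}{97}$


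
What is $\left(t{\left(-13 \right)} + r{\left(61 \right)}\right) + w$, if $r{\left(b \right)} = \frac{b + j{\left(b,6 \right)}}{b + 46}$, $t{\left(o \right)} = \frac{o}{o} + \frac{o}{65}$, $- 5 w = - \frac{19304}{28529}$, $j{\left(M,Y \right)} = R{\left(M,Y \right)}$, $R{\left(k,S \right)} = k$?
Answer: $\frac{6335726}{3052603} \approx 2.0755$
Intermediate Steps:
$j{\left(M,Y \right)} = M$
$w = \frac{19304}{142645}$ ($w = - \frac{\left(-19304\right) \frac{1}{28529}}{5} = \left(- \frac{1}{5}\right) \left(- \frac{19304}{28529}\right) = \frac{19304}{142645} \approx 0.13533$)
$t{\left(o \right)} = 1 + \frac{o}{65}$ ($t{\left(o \right)} = 1 + o \frac{1}{65} = 1 + \frac{o}{65}$)
$r{\left(b \right)} = \frac{2 b}{46 + b}$ ($r{\left(b \right)} = \frac{b + b}{b + 46} = \frac{2 b}{46 + b}$)
$\left(t{\left(-13 \right)} + r{\left(61 \right)}\right) + w = \left(\left(1 + \frac{1}{65} \left(-13\right)\right) + 2 \cdot 61 \frac{1}{46 + 61}\right) + \frac{19304}{142645} = \left(\left(1 - \frac{1}{5}\right) + 2 \cdot 61 \cdot \frac{1}{107}\right) + \frac{19304}{142645} = \left(\frac{4}{5} + 2 \cdot 61 \cdot \frac{1}{107}\right) + \frac{19304}{142645} = \left(\frac{4}{5} + \frac{122}{107}\right) + \frac{19304}{142645} = \frac{1038}{535} + \frac{19304}{142645} = \frac{6335726}{3052603}$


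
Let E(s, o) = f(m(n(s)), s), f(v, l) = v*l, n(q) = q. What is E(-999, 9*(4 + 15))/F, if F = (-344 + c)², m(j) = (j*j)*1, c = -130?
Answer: -110778111/24964 ≈ -4437.5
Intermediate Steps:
m(j) = j² (m(j) = j²*1 = j²)
f(v, l) = l*v
E(s, o) = s³ (E(s, o) = s*s² = s³)
F = 224676 (F = (-344 - 130)² = (-474)² = 224676)
E(-999, 9*(4 + 15))/F = (-999)³/224676 = -997002999*1/224676 = -110778111/24964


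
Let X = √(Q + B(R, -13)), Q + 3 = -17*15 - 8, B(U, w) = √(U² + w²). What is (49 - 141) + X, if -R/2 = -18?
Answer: -92 + I*√(266 - √1465) ≈ -92.0 + 15.091*I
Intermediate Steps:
R = 36 (R = -2*(-18) = 36)
Q = -266 (Q = -3 + (-17*15 - 8) = -3 + (-255 - 8) = -3 - 263 = -266)
X = √(-266 + √1465) (X = √(-266 + √(36² + (-13)²)) = √(-266 + √(1296 + 169)) = √(-266 + √1465) ≈ 15.091*I)
(49 - 141) + X = (49 - 141) + √(-266 + √1465) = -92 + √(-266 + √1465)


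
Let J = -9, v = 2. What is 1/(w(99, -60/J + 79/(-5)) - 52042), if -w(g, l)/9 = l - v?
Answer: -5/259709 ≈ -1.9252e-5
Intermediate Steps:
w(g, l) = 18 - 9*l (w(g, l) = -9*(l - 1*2) = -9*(l - 2) = -9*(-2 + l) = 18 - 9*l)
1/(w(99, -60/J + 79/(-5)) - 52042) = 1/((18 - 9*(-60/(-9) + 79/(-5))) - 52042) = 1/((18 - 9*(-60*(-1/9) + 79*(-1/5))) - 52042) = 1/((18 - 9*(20/3 - 79/5)) - 52042) = 1/((18 - 9*(-137/15)) - 52042) = 1/((18 + 411/5) - 52042) = 1/(501/5 - 52042) = 1/(-259709/5) = -5/259709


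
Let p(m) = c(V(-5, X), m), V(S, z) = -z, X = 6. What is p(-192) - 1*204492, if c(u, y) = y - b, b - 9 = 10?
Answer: -204703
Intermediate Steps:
b = 19 (b = 9 + 10 = 19)
c(u, y) = -19 + y (c(u, y) = y - 1*19 = y - 19 = -19 + y)
p(m) = -19 + m
p(-192) - 1*204492 = (-19 - 192) - 1*204492 = -211 - 204492 = -204703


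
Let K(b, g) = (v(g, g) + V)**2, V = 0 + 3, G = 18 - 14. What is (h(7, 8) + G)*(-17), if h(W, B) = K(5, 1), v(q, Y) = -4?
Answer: -85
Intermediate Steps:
G = 4
V = 3
K(b, g) = 1 (K(b, g) = (-4 + 3)**2 = (-1)**2 = 1)
h(W, B) = 1
(h(7, 8) + G)*(-17) = (1 + 4)*(-17) = 5*(-17) = -85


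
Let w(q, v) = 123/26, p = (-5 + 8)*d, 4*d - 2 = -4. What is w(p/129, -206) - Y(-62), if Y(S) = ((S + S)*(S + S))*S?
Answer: 24786235/26 ≈ 9.5332e+5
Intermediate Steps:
d = -½ (d = ½ + (¼)*(-4) = ½ - 1 = -½ ≈ -0.50000)
p = -3/2 (p = (-5 + 8)*(-½) = 3*(-½) = -3/2 ≈ -1.5000)
w(q, v) = 123/26 (w(q, v) = 123*(1/26) = 123/26)
Y(S) = 4*S³ (Y(S) = ((2*S)*(2*S))*S = (4*S²)*S = 4*S³)
w(p/129, -206) - Y(-62) = 123/26 - 4*(-62)³ = 123/26 - 4*(-238328) = 123/26 - 1*(-953312) = 123/26 + 953312 = 24786235/26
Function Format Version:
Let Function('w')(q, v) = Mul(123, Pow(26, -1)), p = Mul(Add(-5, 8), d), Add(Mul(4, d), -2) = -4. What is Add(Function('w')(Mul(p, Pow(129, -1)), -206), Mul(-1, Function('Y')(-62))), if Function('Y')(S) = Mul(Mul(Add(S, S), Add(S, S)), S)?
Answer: Rational(24786235, 26) ≈ 9.5332e+5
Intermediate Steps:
d = Rational(-1, 2) (d = Add(Rational(1, 2), Mul(Rational(1, 4), -4)) = Add(Rational(1, 2), -1) = Rational(-1, 2) ≈ -0.50000)
p = Rational(-3, 2) (p = Mul(Add(-5, 8), Rational(-1, 2)) = Mul(3, Rational(-1, 2)) = Rational(-3, 2) ≈ -1.5000)
Function('w')(q, v) = Rational(123, 26) (Function('w')(q, v) = Mul(123, Rational(1, 26)) = Rational(123, 26))
Function('Y')(S) = Mul(4, Pow(S, 3)) (Function('Y')(S) = Mul(Mul(Mul(2, S), Mul(2, S)), S) = Mul(Mul(4, Pow(S, 2)), S) = Mul(4, Pow(S, 3)))
Add(Function('w')(Mul(p, Pow(129, -1)), -206), Mul(-1, Function('Y')(-62))) = Add(Rational(123, 26), Mul(-1, Mul(4, Pow(-62, 3)))) = Add(Rational(123, 26), Mul(-1, Mul(4, -238328))) = Add(Rational(123, 26), Mul(-1, -953312)) = Add(Rational(123, 26), 953312) = Rational(24786235, 26)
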